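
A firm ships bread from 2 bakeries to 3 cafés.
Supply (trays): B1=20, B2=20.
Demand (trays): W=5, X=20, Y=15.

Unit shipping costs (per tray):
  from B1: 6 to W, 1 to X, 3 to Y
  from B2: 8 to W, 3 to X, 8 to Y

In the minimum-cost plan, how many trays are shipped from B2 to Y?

0

The minimum-cost plan:
  B1→W: 5 × 6 = 30
  B1→Y: 15 × 3 = 45
  B2→X: 20 × 3 = 60
Total cost = 135.
The route B2→Y is not used.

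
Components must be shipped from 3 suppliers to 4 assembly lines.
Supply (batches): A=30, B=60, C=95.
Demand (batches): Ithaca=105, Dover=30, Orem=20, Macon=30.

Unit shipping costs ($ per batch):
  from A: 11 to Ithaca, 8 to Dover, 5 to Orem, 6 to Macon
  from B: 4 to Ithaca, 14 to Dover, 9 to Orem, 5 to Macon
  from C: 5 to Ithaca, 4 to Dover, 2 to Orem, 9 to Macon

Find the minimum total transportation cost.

A cheapest plan:
  A to Macon: 30 × $6 = $180
  B to Ithaca: 60 × $4 = $240
  C to Ithaca: 45 × $5 = $225
  C to Dover: 30 × $4 = $120
  C to Orem: 20 × $2 = $40
Total = 180 + 240 + 225 + 120 + 40 = $805.
(Supply check: A ships 30; B ships 60; C ships 95.)

805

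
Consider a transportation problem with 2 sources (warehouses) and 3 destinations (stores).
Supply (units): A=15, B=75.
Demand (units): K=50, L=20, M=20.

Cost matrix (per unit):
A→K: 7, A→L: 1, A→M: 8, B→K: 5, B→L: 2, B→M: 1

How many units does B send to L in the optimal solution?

The minimum-cost plan:
  A–L: 15 × 1 = 15
  B–K: 50 × 5 = 250
  B–L: 5 × 2 = 10
  B–M: 20 × 1 = 20
Total cost = 295.
So B→L carries 5 units.

5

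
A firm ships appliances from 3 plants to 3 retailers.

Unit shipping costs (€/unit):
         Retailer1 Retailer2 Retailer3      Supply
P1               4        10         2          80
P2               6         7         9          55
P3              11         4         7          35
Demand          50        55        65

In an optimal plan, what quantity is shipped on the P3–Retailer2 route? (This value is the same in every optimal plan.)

35

Optimal shipments:
  P1→Retailer1: 15 units
  P1→Retailer3: 65 units
  P2→Retailer1: 35 units
  P2→Retailer2: 20 units
  P3→Retailer2: 35 units
Total cost = €680.
So P3→Retailer2 carries 35 units.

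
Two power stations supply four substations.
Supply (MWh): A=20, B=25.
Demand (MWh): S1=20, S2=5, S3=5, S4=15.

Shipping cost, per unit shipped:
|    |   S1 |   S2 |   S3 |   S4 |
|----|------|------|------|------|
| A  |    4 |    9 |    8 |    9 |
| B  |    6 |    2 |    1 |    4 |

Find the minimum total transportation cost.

A cheapest plan:
  A->S1: 20 × 4 = 80
  B->S2: 5 × 2 = 10
  B->S3: 5 × 1 = 5
  B->S4: 15 × 4 = 60
Total = 80 + 10 + 5 + 60 = 155.
(Supply check: A ships 20; B ships 25.)

155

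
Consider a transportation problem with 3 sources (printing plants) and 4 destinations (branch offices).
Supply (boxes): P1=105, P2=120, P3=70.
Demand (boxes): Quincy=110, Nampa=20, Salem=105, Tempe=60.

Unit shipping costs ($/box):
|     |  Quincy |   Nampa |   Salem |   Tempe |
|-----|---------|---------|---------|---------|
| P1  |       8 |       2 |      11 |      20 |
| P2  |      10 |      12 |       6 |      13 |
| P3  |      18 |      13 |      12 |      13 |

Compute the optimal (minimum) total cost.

One minimum-cost allocation:
  P1→Quincy: 85 boxes
  P1→Nampa: 20 boxes
  P2→Quincy: 25 boxes
  P2→Salem: 95 boxes
  P3→Salem: 10 boxes
  P3→Tempe: 60 boxes
Total cost = $2440.
(Supply check: P1 ships 105; P2 ships 120; P3 ships 70.)

2440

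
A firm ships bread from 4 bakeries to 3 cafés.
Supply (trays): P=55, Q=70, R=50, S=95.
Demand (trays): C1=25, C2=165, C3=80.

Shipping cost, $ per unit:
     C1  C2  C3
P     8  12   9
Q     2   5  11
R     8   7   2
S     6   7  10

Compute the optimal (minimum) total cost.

A cheapest plan:
  P→C1: 25 × $8 = $200
  P→C3: 30 × $9 = $270
  Q→C2: 70 × $5 = $350
  R→C3: 50 × $2 = $100
  S→C2: 95 × $7 = $665
Total = 200 + 270 + 350 + 100 + 665 = $1585.

1585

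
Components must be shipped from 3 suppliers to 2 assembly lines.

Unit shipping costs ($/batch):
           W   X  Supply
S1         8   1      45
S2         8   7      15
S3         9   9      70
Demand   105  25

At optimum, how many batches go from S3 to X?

Optimal shipments:
  S1→W: 20 × $8 = $160
  S1→X: 25 × $1 = $25
  S2→W: 15 × $8 = $120
  S3→W: 70 × $9 = $630
Total cost = $935.
The route S3→X is not used.

0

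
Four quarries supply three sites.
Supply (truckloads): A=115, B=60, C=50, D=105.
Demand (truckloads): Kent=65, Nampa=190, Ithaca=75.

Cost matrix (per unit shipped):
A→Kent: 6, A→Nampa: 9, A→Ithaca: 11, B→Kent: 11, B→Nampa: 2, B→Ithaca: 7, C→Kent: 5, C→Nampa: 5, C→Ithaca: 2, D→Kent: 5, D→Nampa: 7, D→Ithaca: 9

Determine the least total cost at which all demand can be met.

A cheapest plan:
  A->Kent: 65 × 6 = 390
  A->Nampa: 50 × 9 = 450
  B->Nampa: 60 × 2 = 120
  C->Ithaca: 50 × 2 = 100
  D->Nampa: 80 × 7 = 560
  D->Ithaca: 25 × 9 = 225
Total = 390 + 450 + 120 + 100 + 560 + 225 = 1845.

1845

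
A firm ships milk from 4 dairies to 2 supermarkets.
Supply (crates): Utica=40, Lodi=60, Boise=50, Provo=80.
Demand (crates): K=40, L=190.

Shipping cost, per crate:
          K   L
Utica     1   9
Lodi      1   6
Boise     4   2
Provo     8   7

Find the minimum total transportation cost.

One minimum-cost allocation:
  Utica–K: 40 × 1 = 40
  Lodi–L: 60 × 6 = 360
  Boise–L: 50 × 2 = 100
  Provo–L: 80 × 7 = 560
Total = 40 + 360 + 100 + 560 = 1060.

1060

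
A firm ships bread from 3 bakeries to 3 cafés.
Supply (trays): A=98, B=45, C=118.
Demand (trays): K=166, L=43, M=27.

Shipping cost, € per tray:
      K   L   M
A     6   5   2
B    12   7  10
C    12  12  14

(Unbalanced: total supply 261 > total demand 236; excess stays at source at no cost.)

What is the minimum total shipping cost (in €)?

Optimal allocation:
  A→K: 71 trays
  A→M: 27 trays
  B→K: 2 trays
  B→L: 43 trays
  C→K: 93 trays
Total cost = €1921.

1921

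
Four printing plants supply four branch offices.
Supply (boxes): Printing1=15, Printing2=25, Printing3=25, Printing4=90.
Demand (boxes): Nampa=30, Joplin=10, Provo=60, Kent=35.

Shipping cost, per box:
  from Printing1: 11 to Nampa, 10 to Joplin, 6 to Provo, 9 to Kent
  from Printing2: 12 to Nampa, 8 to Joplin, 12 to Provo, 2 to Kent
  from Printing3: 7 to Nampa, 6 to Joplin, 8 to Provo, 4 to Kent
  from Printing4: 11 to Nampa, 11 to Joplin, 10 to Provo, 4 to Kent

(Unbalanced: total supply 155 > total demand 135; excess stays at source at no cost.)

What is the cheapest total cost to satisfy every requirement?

960

An optimal shipping plan:
  Printing1->Provo: 15 × 6 = 90
  Printing2->Kent: 25 × 2 = 50
  Printing3->Nampa: 15 × 7 = 105
  Printing3->Joplin: 10 × 6 = 60
  Printing4->Nampa: 15 × 11 = 165
  Printing4->Provo: 45 × 10 = 450
  Printing4->Kent: 10 × 4 = 40
Total = 90 + 50 + 105 + 60 + 165 + 450 + 40 = 960.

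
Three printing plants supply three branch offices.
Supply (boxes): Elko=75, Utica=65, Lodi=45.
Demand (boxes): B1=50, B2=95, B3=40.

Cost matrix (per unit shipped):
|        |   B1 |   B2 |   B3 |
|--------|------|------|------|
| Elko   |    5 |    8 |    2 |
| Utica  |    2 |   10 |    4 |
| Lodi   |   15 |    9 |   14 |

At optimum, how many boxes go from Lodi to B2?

45

Solving gives:
  Elko–B2: 50 × 8 = 400
  Elko–B3: 25 × 2 = 50
  Utica–B1: 50 × 2 = 100
  Utica–B3: 15 × 4 = 60
  Lodi–B2: 45 × 9 = 405
Total cost = 1015.
So Lodi→B2 carries 45 boxes.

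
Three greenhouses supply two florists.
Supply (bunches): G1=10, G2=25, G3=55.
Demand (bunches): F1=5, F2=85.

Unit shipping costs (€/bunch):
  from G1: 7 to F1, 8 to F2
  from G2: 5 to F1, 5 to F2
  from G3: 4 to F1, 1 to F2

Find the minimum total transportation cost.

255

Optimal allocation:
  G1–F1: 5 bunches
  G1–F2: 5 bunches
  G2–F2: 25 bunches
  G3–F2: 55 bunches
Total cost = €255.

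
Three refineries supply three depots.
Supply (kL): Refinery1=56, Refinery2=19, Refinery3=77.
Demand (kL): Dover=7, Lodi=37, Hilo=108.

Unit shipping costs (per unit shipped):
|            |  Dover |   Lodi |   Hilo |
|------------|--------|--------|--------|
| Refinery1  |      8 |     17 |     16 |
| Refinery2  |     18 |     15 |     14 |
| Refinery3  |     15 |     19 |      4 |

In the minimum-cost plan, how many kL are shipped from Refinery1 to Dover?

7

Solving gives:
  Refinery1–Dover: 7 × 8 = 56
  Refinery1–Lodi: 18 × 17 = 306
  Refinery1–Hilo: 31 × 16 = 496
  Refinery2–Lodi: 19 × 15 = 285
  Refinery3–Hilo: 77 × 4 = 308
Total cost = 1451.
So Refinery1→Dover carries 7 kL.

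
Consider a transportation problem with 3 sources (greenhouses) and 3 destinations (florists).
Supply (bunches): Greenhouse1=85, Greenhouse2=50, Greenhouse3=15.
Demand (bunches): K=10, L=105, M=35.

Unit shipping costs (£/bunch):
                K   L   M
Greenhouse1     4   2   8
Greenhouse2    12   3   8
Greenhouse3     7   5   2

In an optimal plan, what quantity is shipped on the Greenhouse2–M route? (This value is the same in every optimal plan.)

20

Solving gives:
  Greenhouse1→K: 10 × £4 = £40
  Greenhouse1→L: 75 × £2 = £150
  Greenhouse2→L: 30 × £3 = £90
  Greenhouse2→M: 20 × £8 = £160
  Greenhouse3→M: 15 × £2 = £30
Total cost = £470.
So Greenhouse2→M carries 20 bunches.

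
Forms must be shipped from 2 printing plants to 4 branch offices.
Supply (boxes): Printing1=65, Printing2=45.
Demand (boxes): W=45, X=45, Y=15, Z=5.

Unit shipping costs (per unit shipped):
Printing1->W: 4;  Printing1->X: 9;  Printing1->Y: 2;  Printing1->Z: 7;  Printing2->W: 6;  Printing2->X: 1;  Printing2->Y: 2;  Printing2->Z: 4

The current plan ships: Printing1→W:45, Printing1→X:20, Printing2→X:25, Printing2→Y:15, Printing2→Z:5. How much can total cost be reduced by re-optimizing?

145

Current plan cost = 45·4 + 20·9 + 25·1 + 15·2 + 5·4 = 435.
Optimal plan:
  Printing1 to W: 45 boxes
  Printing1 to Y: 15 boxes
  Printing1 to Z: 5 boxes
  Printing2 to X: 45 boxes
Optimal cost = 290.
Saving = 435 − 290 = 145.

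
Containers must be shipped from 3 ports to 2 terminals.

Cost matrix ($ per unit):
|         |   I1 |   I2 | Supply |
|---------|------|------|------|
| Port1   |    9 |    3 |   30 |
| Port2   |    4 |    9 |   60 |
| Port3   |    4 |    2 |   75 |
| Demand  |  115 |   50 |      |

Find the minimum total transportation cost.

590

Optimal allocation:
  Port1->I2: 30 × $3 = $90
  Port2->I1: 60 × $4 = $240
  Port3->I1: 55 × $4 = $220
  Port3->I2: 20 × $2 = $40
Total = 90 + 240 + 220 + 40 = $590.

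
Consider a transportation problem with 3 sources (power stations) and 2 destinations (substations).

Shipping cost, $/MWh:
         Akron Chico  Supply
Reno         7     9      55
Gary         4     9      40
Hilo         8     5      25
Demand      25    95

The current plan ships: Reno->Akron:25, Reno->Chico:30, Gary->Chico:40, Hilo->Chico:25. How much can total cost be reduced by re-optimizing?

Current plan cost = 25·7 + 30·9 + 40·9 + 25·5 = $930.
Optimal plan:
  Reno->Chico: 55 × $9 = $495
  Gary->Akron: 25 × $4 = $100
  Gary->Chico: 15 × $9 = $135
  Hilo->Chico: 25 × $5 = $125
Optimal cost = $855.
Saving = 930 − 855 = $75.

75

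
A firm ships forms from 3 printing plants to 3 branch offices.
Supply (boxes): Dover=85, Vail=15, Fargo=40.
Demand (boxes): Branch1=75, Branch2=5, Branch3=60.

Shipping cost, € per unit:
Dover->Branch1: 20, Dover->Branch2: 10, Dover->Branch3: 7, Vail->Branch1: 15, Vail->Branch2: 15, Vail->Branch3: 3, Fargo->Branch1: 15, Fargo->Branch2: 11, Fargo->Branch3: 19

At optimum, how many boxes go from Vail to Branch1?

15

Optimal shipments:
  Dover→Branch1: 20 × €20 = €400
  Dover→Branch2: 5 × €10 = €50
  Dover→Branch3: 60 × €7 = €420
  Vail→Branch1: 15 × €15 = €225
  Fargo→Branch1: 40 × €15 = €600
Total cost = €1695.
So Vail→Branch1 carries 15 boxes.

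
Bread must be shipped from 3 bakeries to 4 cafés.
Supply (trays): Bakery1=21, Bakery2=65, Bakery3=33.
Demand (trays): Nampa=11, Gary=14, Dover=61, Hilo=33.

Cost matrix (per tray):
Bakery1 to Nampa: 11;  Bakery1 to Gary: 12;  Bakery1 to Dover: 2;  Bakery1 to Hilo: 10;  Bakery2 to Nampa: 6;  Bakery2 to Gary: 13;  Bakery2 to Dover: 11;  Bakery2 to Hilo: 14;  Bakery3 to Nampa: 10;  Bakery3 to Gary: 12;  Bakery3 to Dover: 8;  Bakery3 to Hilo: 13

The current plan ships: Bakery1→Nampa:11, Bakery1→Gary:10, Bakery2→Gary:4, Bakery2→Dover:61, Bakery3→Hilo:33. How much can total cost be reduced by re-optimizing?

Current plan cost = 11·11 + 10·12 + 4·13 + 61·11 + 33·13 = 1393.
Optimal plan:
  Bakery1–Dover: 21 × 2 = 42
  Bakery2–Nampa: 11 × 6 = 66
  Bakery2–Gary: 14 × 13 = 182
  Bakery2–Dover: 7 × 11 = 77
  Bakery2–Hilo: 33 × 14 = 462
  Bakery3–Dover: 33 × 8 = 264
Optimal cost = 1093.
Saving = 1393 − 1093 = 300.

300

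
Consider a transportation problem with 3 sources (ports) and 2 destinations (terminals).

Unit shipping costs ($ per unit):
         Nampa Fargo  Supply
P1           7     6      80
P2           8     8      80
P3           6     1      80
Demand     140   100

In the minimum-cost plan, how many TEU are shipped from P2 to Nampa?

80

Solving gives:
  P1→Nampa: 60 × $7 = $420
  P1→Fargo: 20 × $6 = $120
  P2→Nampa: 80 × $8 = $640
  P3→Fargo: 80 × $1 = $80
Total cost = $1260.
So P2→Nampa carries 80 TEU.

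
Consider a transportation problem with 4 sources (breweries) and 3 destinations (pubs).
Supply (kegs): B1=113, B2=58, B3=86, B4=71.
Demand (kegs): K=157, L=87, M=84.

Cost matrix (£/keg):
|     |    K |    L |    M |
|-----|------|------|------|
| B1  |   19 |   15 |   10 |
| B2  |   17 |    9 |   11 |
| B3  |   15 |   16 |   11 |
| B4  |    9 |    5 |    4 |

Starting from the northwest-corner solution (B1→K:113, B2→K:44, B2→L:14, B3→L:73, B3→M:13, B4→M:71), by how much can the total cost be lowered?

Current plan cost = 113·19 + 44·17 + 14·9 + 73·16 + 13·11 + 71·4 = £4616.
Optimal plan:
  B1–L: 29 × £15 = £435
  B1–M: 84 × £10 = £840
  B2–L: 58 × £9 = £522
  B3–K: 86 × £15 = £1290
  B4–K: 71 × £9 = £639
Optimal cost = £3726.
Saving = 4616 − 3726 = £890.

890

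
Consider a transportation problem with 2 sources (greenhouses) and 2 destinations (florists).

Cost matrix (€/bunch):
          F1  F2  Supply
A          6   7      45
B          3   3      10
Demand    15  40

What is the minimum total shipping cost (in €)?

330

Optimal allocation:
  A–F1: 15 × €6 = €90
  A–F2: 30 × €7 = €210
  B–F2: 10 × €3 = €30
Total = 90 + 210 + 30 = €330.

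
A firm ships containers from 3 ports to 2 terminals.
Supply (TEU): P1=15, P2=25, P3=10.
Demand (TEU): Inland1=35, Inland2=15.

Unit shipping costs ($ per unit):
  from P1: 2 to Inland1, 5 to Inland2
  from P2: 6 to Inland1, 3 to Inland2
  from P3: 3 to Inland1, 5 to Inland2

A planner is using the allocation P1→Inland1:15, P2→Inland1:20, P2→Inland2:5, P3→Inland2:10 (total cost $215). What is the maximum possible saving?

Current plan cost = 15·2 + 20·6 + 5·3 + 10·5 = $215.
Optimal plan:
  P1->Inland1: 15 × $2 = $30
  P2->Inland1: 10 × $6 = $60
  P2->Inland2: 15 × $3 = $45
  P3->Inland1: 10 × $3 = $30
Optimal cost = $165.
Saving = 215 − 165 = $50.

50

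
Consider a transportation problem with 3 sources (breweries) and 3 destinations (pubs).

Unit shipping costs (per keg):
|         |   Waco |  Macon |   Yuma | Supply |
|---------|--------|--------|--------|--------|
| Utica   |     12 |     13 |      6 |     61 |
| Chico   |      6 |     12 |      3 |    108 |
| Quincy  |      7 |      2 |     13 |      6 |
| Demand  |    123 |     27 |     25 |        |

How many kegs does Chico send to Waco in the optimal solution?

Solving gives:
  Utica to Waco: 15 kegs
  Utica to Macon: 21 kegs
  Utica to Yuma: 25 kegs
  Chico to Waco: 108 kegs
  Quincy to Macon: 6 kegs
Total cost = 1263.
So Chico→Waco carries 108 kegs.

108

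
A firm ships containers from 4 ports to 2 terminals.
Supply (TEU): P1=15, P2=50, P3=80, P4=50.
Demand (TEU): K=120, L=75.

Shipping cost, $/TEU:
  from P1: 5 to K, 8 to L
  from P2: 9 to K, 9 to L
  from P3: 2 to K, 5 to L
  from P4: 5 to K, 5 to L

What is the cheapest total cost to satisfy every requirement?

A cheapest plan:
  P1->K: 15 × $5 = $75
  P2->K: 25 × $9 = $225
  P2->L: 25 × $9 = $225
  P3->K: 80 × $2 = $160
  P4->L: 50 × $5 = $250
Total = 75 + 225 + 225 + 160 + 250 = $935.

935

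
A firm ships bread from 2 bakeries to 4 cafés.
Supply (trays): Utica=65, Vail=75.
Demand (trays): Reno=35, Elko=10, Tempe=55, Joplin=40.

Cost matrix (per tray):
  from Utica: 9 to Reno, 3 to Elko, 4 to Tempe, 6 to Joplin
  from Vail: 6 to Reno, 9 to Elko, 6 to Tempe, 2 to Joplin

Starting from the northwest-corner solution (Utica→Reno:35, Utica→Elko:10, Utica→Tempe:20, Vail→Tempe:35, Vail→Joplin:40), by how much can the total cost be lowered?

175

Current plan cost = 35·9 + 10·3 + 20·4 + 35·6 + 40·2 = 715.
Optimal plan:
  Utica–Elko: 10 × 3 = 30
  Utica–Tempe: 55 × 4 = 220
  Vail–Reno: 35 × 6 = 210
  Vail–Joplin: 40 × 2 = 80
Optimal cost = 540.
Saving = 715 − 540 = 175.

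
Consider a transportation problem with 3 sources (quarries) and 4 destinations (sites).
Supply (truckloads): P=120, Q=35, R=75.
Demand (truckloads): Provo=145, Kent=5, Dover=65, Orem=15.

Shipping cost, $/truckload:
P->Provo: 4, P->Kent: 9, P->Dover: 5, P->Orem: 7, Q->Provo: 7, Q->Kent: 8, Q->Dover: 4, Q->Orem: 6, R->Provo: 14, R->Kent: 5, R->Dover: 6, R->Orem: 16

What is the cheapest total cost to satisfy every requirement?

An optimal shipping plan:
  P–Provo: 120 truckloads
  Q–Provo: 20 truckloads
  Q–Orem: 15 truckloads
  R–Provo: 5 truckloads
  R–Kent: 5 truckloads
  R–Dover: 65 truckloads
Total cost = $1195.
(Supply check: P ships 120; Q ships 35; R ships 75.)

1195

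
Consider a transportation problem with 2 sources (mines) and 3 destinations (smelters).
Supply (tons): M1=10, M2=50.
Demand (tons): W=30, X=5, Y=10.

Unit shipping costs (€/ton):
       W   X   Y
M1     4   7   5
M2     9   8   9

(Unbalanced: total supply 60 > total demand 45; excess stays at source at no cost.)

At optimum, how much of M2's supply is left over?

15

An optimal plan:
  M1 to W: 10 × €4 = €40
  M2 to W: 20 × €9 = €180
  M2 to X: 5 × €8 = €40
  M2 to Y: 10 × €9 = €90
Total cost = €350.
M2 ships 35 of its 50, leaving 15.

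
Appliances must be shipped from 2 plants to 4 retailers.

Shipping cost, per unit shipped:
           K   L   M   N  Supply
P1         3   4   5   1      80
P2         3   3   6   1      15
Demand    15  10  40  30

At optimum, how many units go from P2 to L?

10

Solving gives:
  P1->K: 15 × 3 = 45
  P1->M: 40 × 5 = 200
  P1->N: 25 × 1 = 25
  P2->L: 10 × 3 = 30
  P2->N: 5 × 1 = 5
Total cost = 305.
So P2→L carries 10 units.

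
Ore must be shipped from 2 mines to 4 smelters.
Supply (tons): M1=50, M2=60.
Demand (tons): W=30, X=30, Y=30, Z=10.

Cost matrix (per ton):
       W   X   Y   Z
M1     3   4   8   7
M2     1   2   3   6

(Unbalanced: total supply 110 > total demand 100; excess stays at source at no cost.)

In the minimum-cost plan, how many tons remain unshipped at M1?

An optimal plan:
  M1 to W: 30 × 3 = 90
  M1 to Z: 10 × 7 = 70
  M2 to X: 30 × 2 = 60
  M2 to Y: 30 × 3 = 90
Total cost = 310.
M1 ships 40 of its 50, leaving 10.

10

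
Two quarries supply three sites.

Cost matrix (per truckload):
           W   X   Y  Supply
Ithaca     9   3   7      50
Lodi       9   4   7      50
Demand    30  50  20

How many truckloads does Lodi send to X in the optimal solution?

0

Optimal shipments:
  Ithaca–X: 50 truckloads
  Lodi–W: 30 truckloads
  Lodi–Y: 20 truckloads
Total cost = 560.
The route Lodi→X is not used.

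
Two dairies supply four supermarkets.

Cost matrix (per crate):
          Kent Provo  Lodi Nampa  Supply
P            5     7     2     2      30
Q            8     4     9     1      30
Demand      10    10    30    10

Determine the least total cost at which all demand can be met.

An optimal shipping plan:
  P->Lodi: 30 × 2 = 60
  Q->Kent: 10 × 8 = 80
  Q->Provo: 10 × 4 = 40
  Q->Nampa: 10 × 1 = 10
Total = 60 + 80 + 40 + 10 = 190.

190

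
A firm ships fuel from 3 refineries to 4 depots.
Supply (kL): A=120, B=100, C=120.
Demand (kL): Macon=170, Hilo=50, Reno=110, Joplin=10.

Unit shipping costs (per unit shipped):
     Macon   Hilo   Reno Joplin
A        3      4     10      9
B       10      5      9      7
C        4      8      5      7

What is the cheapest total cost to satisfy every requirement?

One minimum-cost allocation:
  A→Macon: 120 × 3 = 360
  B→Hilo: 50 × 5 = 250
  B→Reno: 40 × 9 = 360
  B→Joplin: 10 × 7 = 70
  C→Macon: 50 × 4 = 200
  C→Reno: 70 × 5 = 350
Total = 360 + 250 + 360 + 70 + 200 + 350 = 1590.
(Supply check: A ships 120; B ships 100; C ships 120.)

1590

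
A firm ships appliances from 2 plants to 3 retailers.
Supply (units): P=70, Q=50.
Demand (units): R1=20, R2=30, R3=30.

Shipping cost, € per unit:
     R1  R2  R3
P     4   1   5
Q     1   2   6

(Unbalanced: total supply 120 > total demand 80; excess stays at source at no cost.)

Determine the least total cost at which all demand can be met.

Optimal allocation:
  P->R2: 30 units
  P->R3: 30 units
  Q->R1: 20 units
Total cost = €200.
(Supply check: P ships 60; Q ships 20.)

200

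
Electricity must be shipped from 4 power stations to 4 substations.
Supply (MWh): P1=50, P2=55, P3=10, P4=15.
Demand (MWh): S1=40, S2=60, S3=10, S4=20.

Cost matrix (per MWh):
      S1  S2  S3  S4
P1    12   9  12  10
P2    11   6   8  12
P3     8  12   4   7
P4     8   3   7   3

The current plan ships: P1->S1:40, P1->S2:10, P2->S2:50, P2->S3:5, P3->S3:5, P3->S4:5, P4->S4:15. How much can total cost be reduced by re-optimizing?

Current plan cost = 40·12 + 10·9 + 50·6 + 5·8 + 5·4 + 5·7 + 15·3 = 1010.
Optimal plan:
  P1→S1: 40 MWh
  P1→S2: 5 MWh
  P1→S4: 5 MWh
  P2→S2: 55 MWh
  P3→S3: 10 MWh
  P4→S4: 15 MWh
Optimal cost = 990.
Saving = 1010 − 990 = 20.

20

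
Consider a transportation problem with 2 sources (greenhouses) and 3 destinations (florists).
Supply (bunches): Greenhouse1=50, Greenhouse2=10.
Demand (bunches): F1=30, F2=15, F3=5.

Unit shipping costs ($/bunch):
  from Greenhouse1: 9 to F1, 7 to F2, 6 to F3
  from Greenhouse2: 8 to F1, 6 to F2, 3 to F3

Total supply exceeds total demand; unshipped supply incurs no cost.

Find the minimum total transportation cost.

385

A cheapest plan:
  Greenhouse1->F1: 25 × $9 = $225
  Greenhouse1->F2: 15 × $7 = $105
  Greenhouse2->F1: 5 × $8 = $40
  Greenhouse2->F3: 5 × $3 = $15
Total = 225 + 105 + 40 + 15 = $385.
(Supply check: Greenhouse1 ships 40; Greenhouse2 ships 10.)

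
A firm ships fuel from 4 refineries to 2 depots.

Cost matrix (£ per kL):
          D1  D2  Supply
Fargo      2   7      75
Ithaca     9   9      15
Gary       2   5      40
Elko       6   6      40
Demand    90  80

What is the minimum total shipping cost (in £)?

680

A cheapest plan:
  Fargo to D1: 75 × £2 = £150
  Ithaca to D2: 15 × £9 = £135
  Gary to D1: 15 × £2 = £30
  Gary to D2: 25 × £5 = £125
  Elko to D2: 40 × £6 = £240
Total = 150 + 135 + 30 + 125 + 240 = £680.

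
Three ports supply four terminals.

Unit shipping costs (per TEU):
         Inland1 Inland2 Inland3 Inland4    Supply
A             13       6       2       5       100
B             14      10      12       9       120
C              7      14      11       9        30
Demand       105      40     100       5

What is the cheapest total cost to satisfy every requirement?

1905

One minimum-cost allocation:
  A–Inland3: 100 × 2 = 200
  B–Inland1: 75 × 14 = 1050
  B–Inland2: 40 × 10 = 400
  B–Inland4: 5 × 9 = 45
  C–Inland1: 30 × 7 = 210
Total = 200 + 1050 + 400 + 45 + 210 = 1905.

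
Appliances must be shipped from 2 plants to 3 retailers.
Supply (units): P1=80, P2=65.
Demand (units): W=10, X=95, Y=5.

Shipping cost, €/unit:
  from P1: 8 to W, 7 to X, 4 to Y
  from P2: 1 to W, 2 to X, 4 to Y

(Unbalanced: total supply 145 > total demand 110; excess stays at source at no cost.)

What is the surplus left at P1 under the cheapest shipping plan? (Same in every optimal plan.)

An optimal plan:
  P1 to X: 40 × €7 = €280
  P1 to Y: 5 × €4 = €20
  P2 to W: 10 × €1 = €10
  P2 to X: 55 × €2 = €110
Total cost = €420.
P1 ships 45 of its 80, leaving 35.

35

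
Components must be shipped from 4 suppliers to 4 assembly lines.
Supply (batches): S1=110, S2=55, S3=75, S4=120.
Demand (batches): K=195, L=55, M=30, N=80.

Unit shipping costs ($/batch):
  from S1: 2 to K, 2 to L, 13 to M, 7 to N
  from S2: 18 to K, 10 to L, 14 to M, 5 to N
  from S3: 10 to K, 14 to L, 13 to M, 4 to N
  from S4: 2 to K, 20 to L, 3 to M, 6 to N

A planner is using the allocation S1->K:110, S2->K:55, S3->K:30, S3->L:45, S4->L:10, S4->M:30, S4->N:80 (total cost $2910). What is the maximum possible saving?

1595

Current plan cost = 110·2 + 55·18 + 30·10 + 45·14 + 10·20 + 30·3 + 80·6 = $2910.
Optimal plan:
  S1–K: 105 × $2 = $210
  S1–L: 5 × $2 = $10
  S2–L: 50 × $10 = $500
  S2–N: 5 × $5 = $25
  S3–N: 75 × $4 = $300
  S4–K: 90 × $2 = $180
  S4–M: 30 × $3 = $90
Optimal cost = $1315.
Saving = 2910 − 1315 = $1595.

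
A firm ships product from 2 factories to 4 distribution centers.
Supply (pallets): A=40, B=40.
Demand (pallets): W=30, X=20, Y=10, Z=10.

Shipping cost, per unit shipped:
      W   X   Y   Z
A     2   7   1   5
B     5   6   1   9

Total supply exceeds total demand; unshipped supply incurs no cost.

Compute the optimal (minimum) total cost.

240

One minimum-cost allocation:
  A->W: 30 × 2 = 60
  A->Z: 10 × 5 = 50
  B->X: 20 × 6 = 120
  B->Y: 10 × 1 = 10
Total = 60 + 50 + 120 + 10 = 240.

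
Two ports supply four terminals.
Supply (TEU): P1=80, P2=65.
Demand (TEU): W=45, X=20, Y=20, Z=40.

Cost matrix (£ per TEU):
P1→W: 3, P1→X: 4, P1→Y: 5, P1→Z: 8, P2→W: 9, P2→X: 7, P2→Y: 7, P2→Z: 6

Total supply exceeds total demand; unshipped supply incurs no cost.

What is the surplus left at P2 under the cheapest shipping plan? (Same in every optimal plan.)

20

An optimal plan:
  P1->W: 45 × £3 = £135
  P1->X: 20 × £4 = £80
  P1->Y: 15 × £5 = £75
  P2->Y: 5 × £7 = £35
  P2->Z: 40 × £6 = £240
Total cost = £565.
P2 ships 45 of its 65, leaving 20.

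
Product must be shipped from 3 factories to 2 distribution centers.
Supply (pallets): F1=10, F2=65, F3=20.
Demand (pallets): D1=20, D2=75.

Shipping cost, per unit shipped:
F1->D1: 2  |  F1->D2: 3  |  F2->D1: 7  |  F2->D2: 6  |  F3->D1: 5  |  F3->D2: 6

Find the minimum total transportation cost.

Optimal allocation:
  F1–D1: 10 × 2 = 20
  F2–D2: 65 × 6 = 390
  F3–D1: 10 × 5 = 50
  F3–D2: 10 × 6 = 60
Total = 20 + 390 + 50 + 60 = 520.

520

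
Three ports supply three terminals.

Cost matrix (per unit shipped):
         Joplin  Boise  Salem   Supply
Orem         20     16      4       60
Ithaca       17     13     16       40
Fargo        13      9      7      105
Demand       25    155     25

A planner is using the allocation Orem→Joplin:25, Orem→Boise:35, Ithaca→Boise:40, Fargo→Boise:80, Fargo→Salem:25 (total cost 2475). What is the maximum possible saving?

Current plan cost = 25·20 + 35·16 + 40·13 + 80·9 + 25·7 = 2475.
Optimal plan:
  Orem->Boise: 35 × 16 = 560
  Orem->Salem: 25 × 4 = 100
  Ithaca->Joplin: 25 × 17 = 425
  Ithaca->Boise: 15 × 13 = 195
  Fargo->Boise: 105 × 9 = 945
Optimal cost = 2225.
Saving = 2475 − 2225 = 250.

250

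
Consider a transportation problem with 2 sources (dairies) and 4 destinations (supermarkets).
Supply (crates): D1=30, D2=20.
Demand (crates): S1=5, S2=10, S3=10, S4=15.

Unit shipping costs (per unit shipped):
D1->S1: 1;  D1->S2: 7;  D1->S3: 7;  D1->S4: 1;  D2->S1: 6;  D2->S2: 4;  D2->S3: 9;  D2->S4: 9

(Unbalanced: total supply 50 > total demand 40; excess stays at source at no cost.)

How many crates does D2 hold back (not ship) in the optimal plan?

10

An optimal plan:
  D1->S1: 5 crates
  D1->S3: 10 crates
  D1->S4: 15 crates
  D2->S2: 10 crates
Total cost = 130.
D2 ships 10 of its 20, leaving 10.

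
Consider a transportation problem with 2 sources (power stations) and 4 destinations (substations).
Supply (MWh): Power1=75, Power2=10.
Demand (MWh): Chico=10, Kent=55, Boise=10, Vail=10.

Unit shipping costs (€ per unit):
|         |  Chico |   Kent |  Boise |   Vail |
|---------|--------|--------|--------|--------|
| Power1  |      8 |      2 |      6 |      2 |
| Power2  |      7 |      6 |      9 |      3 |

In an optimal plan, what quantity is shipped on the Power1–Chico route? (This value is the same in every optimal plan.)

The minimum-cost plan:
  Power1 to Kent: 55 × €2 = €110
  Power1 to Boise: 10 × €6 = €60
  Power1 to Vail: 10 × €2 = €20
  Power2 to Chico: 10 × €7 = €70
Total cost = €260.
The route Power1→Chico is not used.

0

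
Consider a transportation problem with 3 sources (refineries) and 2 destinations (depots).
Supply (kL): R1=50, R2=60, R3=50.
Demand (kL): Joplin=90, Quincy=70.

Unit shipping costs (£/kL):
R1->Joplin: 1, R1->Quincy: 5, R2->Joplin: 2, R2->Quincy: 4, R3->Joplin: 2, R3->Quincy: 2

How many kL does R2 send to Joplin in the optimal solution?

Optimal shipments:
  R1–Joplin: 50 × £1 = £50
  R2–Joplin: 40 × £2 = £80
  R2–Quincy: 20 × £4 = £80
  R3–Quincy: 50 × £2 = £100
Total cost = £310.
So R2→Joplin carries 40 kL.

40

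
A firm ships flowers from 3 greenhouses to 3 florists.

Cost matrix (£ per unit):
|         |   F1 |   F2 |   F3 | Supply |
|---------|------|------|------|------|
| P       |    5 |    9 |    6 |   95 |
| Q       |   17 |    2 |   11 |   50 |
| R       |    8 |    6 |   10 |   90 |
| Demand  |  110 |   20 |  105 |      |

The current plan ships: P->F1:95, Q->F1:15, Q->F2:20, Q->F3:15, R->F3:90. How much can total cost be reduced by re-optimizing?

Current plan cost = 95·5 + 15·17 + 20·2 + 15·11 + 90·10 = £1835.
Optimal plan:
  P to F1: 20 bunches
  P to F3: 75 bunches
  Q to F2: 20 bunches
  Q to F3: 30 bunches
  R to F1: 90 bunches
Optimal cost = £1640.
Saving = 1835 − 1640 = £195.

195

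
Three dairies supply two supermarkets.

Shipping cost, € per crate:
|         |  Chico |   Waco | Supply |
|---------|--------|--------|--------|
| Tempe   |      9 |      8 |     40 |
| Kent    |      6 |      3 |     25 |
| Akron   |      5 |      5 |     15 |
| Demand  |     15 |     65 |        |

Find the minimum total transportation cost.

470

An optimal shipping plan:
  Tempe->Waco: 40 crates
  Kent->Waco: 25 crates
  Akron->Chico: 15 crates
Total cost = €470.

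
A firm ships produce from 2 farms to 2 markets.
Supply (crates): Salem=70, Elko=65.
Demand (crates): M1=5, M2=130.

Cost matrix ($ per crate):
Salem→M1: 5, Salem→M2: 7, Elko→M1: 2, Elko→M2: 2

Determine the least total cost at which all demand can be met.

610

An optimal shipping plan:
  Salem->M1: 5 × $5 = $25
  Salem->M2: 65 × $7 = $455
  Elko->M2: 65 × $2 = $130
Total = 25 + 455 + 130 = $610.
(Supply check: Salem ships 70; Elko ships 65.)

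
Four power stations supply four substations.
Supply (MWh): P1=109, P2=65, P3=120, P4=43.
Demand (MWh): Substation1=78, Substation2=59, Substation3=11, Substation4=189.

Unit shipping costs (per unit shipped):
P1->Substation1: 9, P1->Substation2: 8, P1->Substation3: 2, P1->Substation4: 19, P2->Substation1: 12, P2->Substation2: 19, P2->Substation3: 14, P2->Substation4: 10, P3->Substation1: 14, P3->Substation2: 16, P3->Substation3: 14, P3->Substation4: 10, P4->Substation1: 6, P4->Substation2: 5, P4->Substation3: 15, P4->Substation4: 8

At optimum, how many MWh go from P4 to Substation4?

Optimal shipments:
  P1→Substation1: 78 × 9 = 702
  P1→Substation2: 20 × 8 = 160
  P1→Substation3: 11 × 2 = 22
  P2→Substation4: 65 × 10 = 650
  P3→Substation4: 120 × 10 = 1200
  P4→Substation2: 39 × 5 = 195
  P4→Substation4: 4 × 8 = 32
Total cost = 2961.
So P4→Substation4 carries 4 MWh.

4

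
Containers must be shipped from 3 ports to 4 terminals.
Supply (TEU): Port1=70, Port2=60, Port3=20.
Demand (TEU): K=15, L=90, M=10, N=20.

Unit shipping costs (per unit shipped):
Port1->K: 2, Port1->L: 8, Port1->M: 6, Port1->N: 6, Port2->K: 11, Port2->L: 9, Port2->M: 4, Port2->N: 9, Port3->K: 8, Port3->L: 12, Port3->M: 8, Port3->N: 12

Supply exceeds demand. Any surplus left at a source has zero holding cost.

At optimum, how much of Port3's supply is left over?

15

Minimum-cost shipments:
  Port1→K: 15 × 2 = 30
  Port1→L: 35 × 8 = 280
  Port1→N: 20 × 6 = 120
  Port2→L: 50 × 9 = 450
  Port2→M: 10 × 4 = 40
  Port3→L: 5 × 12 = 60
Total cost = 980.
Port3 ships 5 of its 20, leaving 15.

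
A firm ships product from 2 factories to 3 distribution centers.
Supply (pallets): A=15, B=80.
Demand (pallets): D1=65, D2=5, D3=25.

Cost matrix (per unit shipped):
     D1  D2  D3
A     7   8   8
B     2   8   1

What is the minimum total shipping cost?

A cheapest plan:
  A→D1: 10 × 7 = 70
  A→D2: 5 × 8 = 40
  B→D1: 55 × 2 = 110
  B→D3: 25 × 1 = 25
Total = 70 + 40 + 110 + 25 = 245.

245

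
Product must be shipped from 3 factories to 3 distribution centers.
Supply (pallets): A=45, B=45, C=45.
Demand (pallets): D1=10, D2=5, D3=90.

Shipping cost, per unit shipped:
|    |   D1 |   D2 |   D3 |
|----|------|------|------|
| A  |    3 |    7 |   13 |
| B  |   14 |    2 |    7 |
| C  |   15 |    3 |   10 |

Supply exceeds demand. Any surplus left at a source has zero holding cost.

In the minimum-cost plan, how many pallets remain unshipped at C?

An optimal plan:
  A–D1: 10 × 3 = 30
  A–D3: 5 × 13 = 65
  B–D3: 45 × 7 = 315
  C–D2: 5 × 3 = 15
  C–D3: 40 × 10 = 400
Total cost = 825.
C ships 45 of its 45, leaving 0.

0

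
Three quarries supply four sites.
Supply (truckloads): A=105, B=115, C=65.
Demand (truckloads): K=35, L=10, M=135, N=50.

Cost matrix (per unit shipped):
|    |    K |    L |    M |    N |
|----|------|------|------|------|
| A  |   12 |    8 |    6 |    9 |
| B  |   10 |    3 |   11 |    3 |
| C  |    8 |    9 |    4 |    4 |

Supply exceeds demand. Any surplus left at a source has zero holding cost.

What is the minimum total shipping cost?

An optimal shipping plan:
  A to M: 70 truckloads
  B to K: 35 truckloads
  B to L: 10 truckloads
  B to N: 50 truckloads
  C to M: 65 truckloads
Total cost = 1210.
(Supply check: A ships 70; B ships 95; C ships 65.)

1210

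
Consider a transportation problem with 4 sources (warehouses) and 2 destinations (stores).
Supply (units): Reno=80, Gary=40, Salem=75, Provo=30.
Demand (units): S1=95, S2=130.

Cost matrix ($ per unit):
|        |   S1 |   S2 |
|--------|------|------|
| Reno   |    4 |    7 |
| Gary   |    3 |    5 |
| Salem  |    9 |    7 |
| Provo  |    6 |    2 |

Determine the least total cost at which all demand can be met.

1075

One minimum-cost allocation:
  Reno->S1: 80 × $4 = $320
  Gary->S1: 15 × $3 = $45
  Gary->S2: 25 × $5 = $125
  Salem->S2: 75 × $7 = $525
  Provo->S2: 30 × $2 = $60
Total = 320 + 45 + 125 + 525 + 60 = $1075.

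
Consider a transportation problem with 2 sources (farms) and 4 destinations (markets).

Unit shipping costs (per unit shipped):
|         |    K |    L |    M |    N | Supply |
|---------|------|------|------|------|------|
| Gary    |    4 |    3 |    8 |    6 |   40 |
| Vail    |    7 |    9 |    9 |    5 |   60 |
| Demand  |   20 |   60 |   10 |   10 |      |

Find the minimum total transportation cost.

Optimal allocation:
  Gary→L: 40 × 3 = 120
  Vail→K: 20 × 7 = 140
  Vail→L: 20 × 9 = 180
  Vail→M: 10 × 9 = 90
  Vail→N: 10 × 5 = 50
Total = 120 + 140 + 180 + 90 + 50 = 580.
(Supply check: Gary ships 40; Vail ships 60.)

580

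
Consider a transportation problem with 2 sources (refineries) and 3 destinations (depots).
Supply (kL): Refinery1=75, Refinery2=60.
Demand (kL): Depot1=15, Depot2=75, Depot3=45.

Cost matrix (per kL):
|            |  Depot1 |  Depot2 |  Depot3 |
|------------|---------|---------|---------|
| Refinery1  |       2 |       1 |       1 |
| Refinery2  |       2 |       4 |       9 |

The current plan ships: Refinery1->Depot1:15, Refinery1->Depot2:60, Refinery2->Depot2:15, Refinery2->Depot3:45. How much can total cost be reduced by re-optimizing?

Current plan cost = 15·2 + 60·1 + 15·4 + 45·9 = 555.
Optimal plan:
  Refinery1→Depot2: 30 kL
  Refinery1→Depot3: 45 kL
  Refinery2→Depot1: 15 kL
  Refinery2→Depot2: 45 kL
Optimal cost = 285.
Saving = 555 − 285 = 270.

270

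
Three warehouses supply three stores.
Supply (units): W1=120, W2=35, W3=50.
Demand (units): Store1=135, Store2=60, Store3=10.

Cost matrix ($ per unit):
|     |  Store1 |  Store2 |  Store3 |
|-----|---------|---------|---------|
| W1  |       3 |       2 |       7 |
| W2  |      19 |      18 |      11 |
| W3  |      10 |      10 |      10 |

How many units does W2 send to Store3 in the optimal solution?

10

Optimal shipments:
  W1–Store1: 60 units
  W1–Store2: 60 units
  W2–Store1: 25 units
  W2–Store3: 10 units
  W3–Store1: 50 units
Total cost = $1385.
So W2→Store3 carries 10 units.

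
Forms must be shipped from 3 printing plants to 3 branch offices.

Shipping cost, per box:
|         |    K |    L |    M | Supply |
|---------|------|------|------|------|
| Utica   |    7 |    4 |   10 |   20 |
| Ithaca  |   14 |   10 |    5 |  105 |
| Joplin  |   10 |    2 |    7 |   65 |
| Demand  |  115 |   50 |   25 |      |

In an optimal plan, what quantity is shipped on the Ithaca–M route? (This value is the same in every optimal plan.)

Optimal shipments:
  Utica->K: 20 × 7 = 140
  Ithaca->K: 80 × 14 = 1120
  Ithaca->M: 25 × 5 = 125
  Joplin->K: 15 × 10 = 150
  Joplin->L: 50 × 2 = 100
Total cost = 1635.
So Ithaca→M carries 25 boxes.

25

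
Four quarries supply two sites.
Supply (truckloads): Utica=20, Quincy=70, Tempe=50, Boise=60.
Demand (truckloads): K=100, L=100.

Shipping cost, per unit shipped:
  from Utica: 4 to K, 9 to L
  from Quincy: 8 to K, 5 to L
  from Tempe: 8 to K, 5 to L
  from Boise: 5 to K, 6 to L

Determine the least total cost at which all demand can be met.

1040

A cheapest plan:
  Utica–K: 20 × 4 = 80
  Quincy–K: 20 × 8 = 160
  Quincy–L: 50 × 5 = 250
  Tempe–L: 50 × 5 = 250
  Boise–K: 60 × 5 = 300
Total = 80 + 160 + 250 + 250 + 300 = 1040.
(Supply check: Utica ships 20; Quincy ships 70; Tempe ships 50; Boise ships 60.)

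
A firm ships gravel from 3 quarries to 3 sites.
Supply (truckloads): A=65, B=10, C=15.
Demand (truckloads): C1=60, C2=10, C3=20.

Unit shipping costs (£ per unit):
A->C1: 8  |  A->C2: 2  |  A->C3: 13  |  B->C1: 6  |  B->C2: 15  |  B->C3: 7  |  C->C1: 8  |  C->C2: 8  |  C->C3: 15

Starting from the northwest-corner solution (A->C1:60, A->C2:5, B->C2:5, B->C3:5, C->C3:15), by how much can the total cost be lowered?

Current plan cost = 60·8 + 5·2 + 5·15 + 5·7 + 15·15 = £825.
Optimal plan:
  A–C1: 45 × £8 = £360
  A–C2: 10 × £2 = £20
  A–C3: 10 × £13 = £130
  B–C3: 10 × £7 = £70
  C–C1: 15 × £8 = £120
Optimal cost = £700.
Saving = 825 − 700 = £125.

125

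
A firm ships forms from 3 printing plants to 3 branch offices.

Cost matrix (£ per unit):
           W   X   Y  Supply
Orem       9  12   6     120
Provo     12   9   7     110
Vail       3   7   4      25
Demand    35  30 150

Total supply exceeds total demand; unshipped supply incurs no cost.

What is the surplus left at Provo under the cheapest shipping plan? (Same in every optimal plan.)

Minimum-cost shipments:
  Orem to W: 10 × £9 = £90
  Orem to Y: 110 × £6 = £660
  Provo to X: 30 × £9 = £270
  Provo to Y: 40 × £7 = £280
  Vail to W: 25 × £3 = £75
Total cost = £1375.
Provo ships 70 of its 110, leaving 40.

40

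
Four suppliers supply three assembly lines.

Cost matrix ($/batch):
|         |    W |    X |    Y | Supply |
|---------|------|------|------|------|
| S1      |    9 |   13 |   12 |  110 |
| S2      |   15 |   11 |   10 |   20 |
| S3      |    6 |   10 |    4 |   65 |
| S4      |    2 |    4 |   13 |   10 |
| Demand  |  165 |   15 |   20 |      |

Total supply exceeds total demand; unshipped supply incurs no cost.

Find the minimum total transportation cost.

1525

Optimal allocation:
  S1→W: 110 × $9 = $990
  S2→X: 15 × $11 = $165
  S3→W: 45 × $6 = $270
  S3→Y: 20 × $4 = $80
  S4→W: 10 × $2 = $20
Total = 990 + 165 + 270 + 80 + 20 = $1525.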